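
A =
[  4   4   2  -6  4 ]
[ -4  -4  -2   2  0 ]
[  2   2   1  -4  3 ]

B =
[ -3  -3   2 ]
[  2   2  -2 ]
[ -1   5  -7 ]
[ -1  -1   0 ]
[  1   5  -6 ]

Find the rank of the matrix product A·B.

First compute AB:
[[  4,  32, -38],
 [  4,  -8,  14],
 [  4,  22, -25]]
Now row reduce the product.
R2 ← R2 − R1: [0, -40, 52]
R3 ← R3 − R1: [0, -10, 13]
R3 ← R3 − (1/4)·R2: [0, 0, 0]
2 nonzero rows, so rank(AB) = 2.

2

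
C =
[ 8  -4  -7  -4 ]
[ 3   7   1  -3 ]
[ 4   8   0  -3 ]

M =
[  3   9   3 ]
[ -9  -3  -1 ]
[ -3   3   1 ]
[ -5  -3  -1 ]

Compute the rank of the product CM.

2

First compute CM:
[[101,  75,  25],
 [-42,  18,   6],
 [-45,  21,   7]]
Now row reduce the product.
R2 ← R2 + (42/101)·R1: [0, 4968/101, 1656/101]
R3 ← R3 + (45/101)·R1: [0, 5496/101, 1832/101]
R3 ← R3 − (229/207)·R2: [0, 0, 0]
2 nonzero rows, so rank(CM) = 2.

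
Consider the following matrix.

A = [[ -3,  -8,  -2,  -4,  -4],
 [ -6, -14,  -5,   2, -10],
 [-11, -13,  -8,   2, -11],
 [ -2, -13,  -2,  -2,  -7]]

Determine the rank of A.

Row reduce to echelon form.
R2 ← R2 − (2)·R1: [0, 2, -1, 10, -2]
R3 ← R3 − (11/3)·R1: [0, 49/3, -2/3, 50/3, 11/3]
R4 ← R4 − (2/3)·R1: [0, -23/3, -2/3, 2/3, -13/3]
R3 ← R3 − (49/6)·R2: [0, 0, 15/2, -65, 20]
R4 ← R4 + (23/6)·R2: [0, 0, -9/2, 39, -12]
R4 ← R4 + (3/5)·R3: [0, 0, 0, 0, 0]
Echelon form has 3 nonzero rows, so rank(A) = 3.

3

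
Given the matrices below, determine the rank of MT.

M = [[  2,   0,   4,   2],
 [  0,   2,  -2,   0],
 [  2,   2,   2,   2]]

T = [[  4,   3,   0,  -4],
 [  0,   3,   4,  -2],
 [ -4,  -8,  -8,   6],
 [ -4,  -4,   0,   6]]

First compute MT:
[[-16, -34, -32,  28],
 [  8,  22,  24, -16],
 [ -8, -12,  -8,  12]]
Now row reduce the product.
R2 ← R2 + (1/2)·R1: [0, 5, 8, -2]
R3 ← R3 − (1/2)·R1: [0, 5, 8, -2]
R3 ← R3 − R2: [0, 0, 0, 0]
2 nonzero rows, so rank(MT) = 2.

2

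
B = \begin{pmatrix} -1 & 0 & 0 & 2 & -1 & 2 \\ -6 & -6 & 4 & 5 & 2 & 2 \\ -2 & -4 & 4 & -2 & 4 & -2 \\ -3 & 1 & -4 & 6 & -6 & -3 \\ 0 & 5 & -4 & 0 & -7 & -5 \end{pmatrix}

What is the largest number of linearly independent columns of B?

Row reduce to echelon form.
R2 ← R2 − (6)·R1: [0, -6, 4, -7, 8, -10]
R3 ← R3 − (2)·R1: [0, -4, 4, -6, 6, -6]
R4 ← R4 − (3)·R1: [0, 1, -4, 0, -3, -9]
R3 ← R3 − (2/3)·R2: [0, 0, 4/3, -4/3, 2/3, 2/3]
R4 ← R4 + (1/6)·R2: [0, 0, -10/3, -7/6, -5/3, -32/3]
R5 ← R5 + (5/6)·R2: [0, 0, -2/3, -35/6, -1/3, -40/3]
R4 ← R4 + (5/2)·R3: [0, 0, 0, -9/2, 0, -9]
R5 ← R5 + (1/2)·R3: [0, 0, 0, -13/2, 0, -13]
R5 ← R5 − (13/9)·R4: [0, 0, 0, 0, 0, 0]
Echelon form has 4 nonzero rows, so rank(B) = 4.
The rank gives the maximum number of linearly independent columns: 4.

4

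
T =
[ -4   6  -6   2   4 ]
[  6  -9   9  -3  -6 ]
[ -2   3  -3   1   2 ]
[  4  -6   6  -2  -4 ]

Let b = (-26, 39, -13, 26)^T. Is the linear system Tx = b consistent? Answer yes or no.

yes

Row reduce the augmented matrix [T | b].
R2 ← R2 + (3/2)·R1: [0, 0, 0, 0, 0, 0]
R3 ← R3 − (1/2)·R1: [0, 0, 0, 0, 0, 0]
R4 ← R4 + R1: [0, 0, 0, 0, 0, 0]
The echelon form has 1 nonzero rows, and every pivot lies in the first 5 columns, so rank(T) = rank([T|b]) = 1.
The system is consistent.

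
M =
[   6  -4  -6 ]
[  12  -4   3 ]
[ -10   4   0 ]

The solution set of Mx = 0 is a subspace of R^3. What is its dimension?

1

Row reduce to echelon form.
R2 ← R2 − (2)·R1: [0, 4, 15]
R3 ← R3 + (5/3)·R1: [0, -8/3, -10]
R3 ← R3 + (2/3)·R2: [0, 0, 0]
2 nonzero rows, so rank(M) = 2.
M has 3 columns; by rank–nullity, nullity = 3 − 2 = 1.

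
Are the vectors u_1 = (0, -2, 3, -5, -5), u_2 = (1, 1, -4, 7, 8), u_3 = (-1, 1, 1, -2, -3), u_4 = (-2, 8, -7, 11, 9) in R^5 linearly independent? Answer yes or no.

no

Form the matrix with these vectors as rows and row reduce.
Swap R1 ↔ R2
R3 ← R3 + R1: [0, 2, -3, 5, 5]
R4 ← R4 + (2)·R1: [0, 10, -15, 25, 25]
R3 ← R3 + R2: [0, 0, 0, 0, 0]
R4 ← R4 + (5)·R2: [0, 0, 0, 0, 0]
2 nonzero rows, so the 4 vectors span a space of dimension 2.
Since 2 < 4, the vectors are linearly dependent.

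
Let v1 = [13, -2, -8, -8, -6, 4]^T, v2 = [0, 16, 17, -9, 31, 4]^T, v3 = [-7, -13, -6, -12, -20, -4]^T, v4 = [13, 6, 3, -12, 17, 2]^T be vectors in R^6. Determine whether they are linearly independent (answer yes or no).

yes

Form the matrix with these vectors as rows and row reduce.
R3 ← R3 + (7/13)·R1: [0, -183/13, -134/13, -212/13, -302/13, -24/13]
R4 ← R4 − R1: [0, 8, 11, -4, 23, -2]
R3 ← R3 + (183/208)·R2: [0, 0, 967/208, -5039/208, 841/208, 87/52]
R4 ← R4 − (1/2)·R2: [0, 0, 5/2, 1/2, 15/2, -4]
R4 ← R4 − (520/967)·R3: [0, 0, 0, 13081/967, 5150/967, -4738/967]
4 nonzero rows, so the 4 vectors span a space of dimension 4.
Since 4 = 4, the vectors are linearly independent.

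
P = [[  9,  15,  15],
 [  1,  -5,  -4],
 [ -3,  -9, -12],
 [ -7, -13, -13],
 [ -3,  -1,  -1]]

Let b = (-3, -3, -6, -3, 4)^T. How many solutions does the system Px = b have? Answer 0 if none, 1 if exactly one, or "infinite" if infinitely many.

Row reduce the augmented matrix [P | b].
R2 ← R2 − (1/9)·R1: [0, -20/3, -17/3, -8/3]
R3 ← R3 + (1/3)·R1: [0, -4, -7, -7]
R4 ← R4 + (7/9)·R1: [0, -4/3, -4/3, -16/3]
R5 ← R5 + (1/3)·R1: [0, 4, 4, 3]
R3 ← R3 − (3/5)·R2: [0, 0, -18/5, -27/5]
R4 ← R4 − (1/5)·R2: [0, 0, -1/5, -24/5]
R5 ← R5 + (3/5)·R2: [0, 0, 3/5, 7/5]
R4 ← R4 − (1/18)·R3: [0, 0, 0, -9/2]
R5 ← R5 + (1/6)·R3: [0, 0, 0, 1/2]
R5 ← R5 + (1/9)·R4: [0, 0, 0, 0]
The echelon form has 4 nonzero rows; the last pivot sits in the augmented column, so rank(P) = 3 but rank([P|b]) = 4.
Since the ranks differ, the system is inconsistent.
It has no solutions.

0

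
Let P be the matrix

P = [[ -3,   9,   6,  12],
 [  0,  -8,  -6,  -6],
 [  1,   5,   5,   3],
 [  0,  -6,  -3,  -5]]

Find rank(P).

Row reduce to echelon form.
R3 ← R3 + (1/3)·R1: [0, 8, 7, 7]
R3 ← R3 + R2: [0, 0, 1, 1]
R4 ← R4 − (3/4)·R2: [0, 0, 3/2, -1/2]
R4 ← R4 − (3/2)·R3: [0, 0, 0, -2]
Echelon form has 4 nonzero rows, so rank(P) = 4.

4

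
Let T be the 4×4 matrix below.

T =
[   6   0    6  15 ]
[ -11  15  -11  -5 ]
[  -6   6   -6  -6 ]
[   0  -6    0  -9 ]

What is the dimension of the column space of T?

2

Row reduce to echelon form.
R2 ← R2 + (11/6)·R1: [0, 15, 0, 45/2]
R3 ← R3 + R1: [0, 6, 0, 9]
R3 ← R3 − (2/5)·R2: [0, 0, 0, 0]
R4 ← R4 + (2/5)·R2: [0, 0, 0, 0]
Echelon form has 2 nonzero rows, so rank(T) = 2.
The column space has dimension equal to the rank: 2.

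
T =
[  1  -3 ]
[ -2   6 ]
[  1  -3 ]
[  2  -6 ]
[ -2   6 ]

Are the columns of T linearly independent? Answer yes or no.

no

Row reduce T to echelon form.
R2 ← R2 + (2)·R1: [0, 0]
R3 ← R3 − R1: [0, 0]
R4 ← R4 − (2)·R1: [0, 0]
R5 ← R5 + (2)·R1: [0, 0]
1 pivot among 2 columns.
Only 1 < 2 pivot columns, so the columns are linearly dependent.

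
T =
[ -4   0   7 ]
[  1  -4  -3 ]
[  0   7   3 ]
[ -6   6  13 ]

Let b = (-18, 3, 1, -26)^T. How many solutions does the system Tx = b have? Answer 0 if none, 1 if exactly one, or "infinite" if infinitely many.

1

Row reduce the augmented matrix [T | b].
R2 ← R2 + (1/4)·R1: [0, -4, -5/4, -3/2]
R4 ← R4 − (3/2)·R1: [0, 6, 5/2, 1]
R3 ← R3 + (7/4)·R2: [0, 0, 13/16, -13/8]
R4 ← R4 + (3/2)·R2: [0, 0, 5/8, -5/4]
R4 ← R4 − (10/13)·R3: [0, 0, 0, 0]
The echelon form has 3 nonzero rows, and every pivot lies in the first 3 columns, so rank(T) = rank([T|b]) = 3.
The system is consistent.
rank = 3 = number of unknowns, so the solution is unique.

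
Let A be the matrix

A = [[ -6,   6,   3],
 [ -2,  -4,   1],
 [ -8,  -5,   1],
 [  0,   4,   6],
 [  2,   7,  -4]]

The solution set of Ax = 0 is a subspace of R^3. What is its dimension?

0

Row reduce to echelon form.
R2 ← R2 − (1/3)·R1: [0, -6, 0]
R3 ← R3 − (4/3)·R1: [0, -13, -3]
R5 ← R5 + (1/3)·R1: [0, 9, -3]
R3 ← R3 − (13/6)·R2: [0, 0, -3]
R4 ← R4 + (2/3)·R2: [0, 0, 6]
R5 ← R5 + (3/2)·R2: [0, 0, -3]
R4 ← R4 + (2)·R3: [0, 0, 0]
R5 ← R5 − R3: [0, 0, 0]
3 nonzero rows, so rank(A) = 3.
A has 3 columns; by rank–nullity, nullity = 3 − 3 = 0.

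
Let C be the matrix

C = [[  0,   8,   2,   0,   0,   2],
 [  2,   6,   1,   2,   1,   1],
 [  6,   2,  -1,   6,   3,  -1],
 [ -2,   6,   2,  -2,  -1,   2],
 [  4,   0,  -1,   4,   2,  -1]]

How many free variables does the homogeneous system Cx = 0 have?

Row reduce to echelon form.
Swap R1 ↔ R2
R3 ← R3 − (3)·R1: [0, -16, -4, 0, 0, -4]
R4 ← R4 + R1: [0, 12, 3, 0, 0, 3]
R5 ← R5 − (2)·R1: [0, -12, -3, 0, 0, -3]
R3 ← R3 + (2)·R2: [0, 0, 0, 0, 0, 0]
R4 ← R4 − (3/2)·R2: [0, 0, 0, 0, 0, 0]
R5 ← R5 + (3/2)·R2: [0, 0, 0, 0, 0, 0]
2 nonzero rows, so rank(C) = 2.
C has 6 columns; by rank–nullity, nullity = 6 − 2 = 4.

4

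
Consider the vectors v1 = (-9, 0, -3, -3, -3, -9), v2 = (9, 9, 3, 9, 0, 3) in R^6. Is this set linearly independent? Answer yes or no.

yes

Form the matrix with these vectors as rows and row reduce.
R2 ← R2 + R1: [0, 9, 0, 6, -3, -6]
2 nonzero rows, so the 2 vectors span a space of dimension 2.
Since 2 = 2, the vectors are linearly independent.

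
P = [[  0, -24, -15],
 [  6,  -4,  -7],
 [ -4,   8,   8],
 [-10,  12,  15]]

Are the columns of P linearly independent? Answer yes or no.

Row reduce P to echelon form.
Swap R1 ↔ R2
R3 ← R3 + (2/3)·R1: [0, 16/3, 10/3]
R4 ← R4 + (5/3)·R1: [0, 16/3, 10/3]
R3 ← R3 + (2/9)·R2: [0, 0, 0]
R4 ← R4 + (2/9)·R2: [0, 0, 0]
2 pivots among 3 columns.
Only 2 < 3 pivot columns, so the columns are linearly dependent.

no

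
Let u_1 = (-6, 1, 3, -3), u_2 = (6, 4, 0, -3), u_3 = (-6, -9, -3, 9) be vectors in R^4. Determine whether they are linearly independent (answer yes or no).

Form the matrix with these vectors as rows and row reduce.
R2 ← R2 + R1: [0, 5, 3, -6]
R3 ← R3 − R1: [0, -10, -6, 12]
R3 ← R3 + (2)·R2: [0, 0, 0, 0]
2 nonzero rows, so the 3 vectors span a space of dimension 2.
Since 2 < 3, the vectors are linearly dependent.

no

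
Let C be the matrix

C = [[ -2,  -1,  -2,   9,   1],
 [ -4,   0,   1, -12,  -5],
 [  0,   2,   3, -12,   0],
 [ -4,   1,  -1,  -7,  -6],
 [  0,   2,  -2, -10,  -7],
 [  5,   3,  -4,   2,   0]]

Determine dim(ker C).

0

Row reduce to echelon form.
R2 ← R2 − (2)·R1: [0, 2, 5, -30, -7]
R4 ← R4 − (2)·R1: [0, 3, 3, -25, -8]
R6 ← R6 + (5/2)·R1: [0, 1/2, -9, 49/2, 5/2]
R3 ← R3 − R2: [0, 0, -2, 18, 7]
R4 ← R4 − (3/2)·R2: [0, 0, -9/2, 20, 5/2]
R5 ← R5 − R2: [0, 0, -7, 20, 0]
R6 ← R6 − (1/4)·R2: [0, 0, -41/4, 32, 17/4]
R4 ← R4 − (9/4)·R3: [0, 0, 0, -41/2, -53/4]
R5 ← R5 − (7/2)·R3: [0, 0, 0, -43, -49/2]
R6 ← R6 − (41/8)·R3: [0, 0, 0, -241/4, -253/8]
R5 ← R5 − (86/41)·R4: [0, 0, 0, 0, 135/41]
R6 ← R6 − (241/82)·R4: [0, 0, 0, 0, 300/41]
R6 ← R6 − (20/9)·R5: [0, 0, 0, 0, 0]
5 nonzero rows, so rank(C) = 5.
C has 5 columns; by rank–nullity, nullity = 5 − 5 = 0.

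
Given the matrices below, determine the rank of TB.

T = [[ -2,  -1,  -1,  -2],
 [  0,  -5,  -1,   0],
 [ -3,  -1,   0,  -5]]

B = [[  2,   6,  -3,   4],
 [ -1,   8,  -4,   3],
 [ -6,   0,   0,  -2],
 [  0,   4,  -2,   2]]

First compute TB:
[[  3, -28,  14, -13],
 [ 11, -40,  20, -13],
 [ -5, -46,  23, -25]]
Now row reduce the product.
R2 ← R2 − (11/3)·R1: [0, 188/3, -94/3, 104/3]
R3 ← R3 + (5/3)·R1: [0, -278/3, 139/3, -140/3]
R3 ← R3 + (139/94)·R2: [0, 0, 0, 216/47]
3 nonzero rows, so rank(TB) = 3.

3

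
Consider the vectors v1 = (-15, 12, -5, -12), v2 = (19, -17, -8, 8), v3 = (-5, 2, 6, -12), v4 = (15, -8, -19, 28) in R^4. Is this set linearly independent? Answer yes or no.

no

Form the matrix with these vectors as rows and row reduce.
R2 ← R2 + (19/15)·R1: [0, -9/5, -43/3, -36/5]
R3 ← R3 − (1/3)·R1: [0, -2, 23/3, -8]
R4 ← R4 + R1: [0, 4, -24, 16]
R3 ← R3 − (10/9)·R2: [0, 0, 637/27, 0]
R4 ← R4 + (20/9)·R2: [0, 0, -1508/27, 0]
R4 ← R4 + (116/49)·R3: [0, 0, 0, 0]
3 nonzero rows, so the 4 vectors span a space of dimension 3.
Since 3 < 4, the vectors are linearly dependent.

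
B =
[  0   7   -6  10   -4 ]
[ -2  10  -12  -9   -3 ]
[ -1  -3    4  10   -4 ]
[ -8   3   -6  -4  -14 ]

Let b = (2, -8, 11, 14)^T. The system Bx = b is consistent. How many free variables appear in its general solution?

Row reduce the augmented matrix [B | b].
Swap R1 ↔ R2
R3 ← R3 − (1/2)·R1: [0, -8, 10, 29/2, -5/2, 15]
R4 ← R4 − (4)·R1: [0, -37, 42, 32, -2, 46]
R3 ← R3 + (8/7)·R2: [0, 0, 22/7, 363/14, -99/14, 121/7]
R4 ← R4 + (37/7)·R2: [0, 0, 72/7, 594/7, -162/7, 396/7]
R4 ← R4 − (36/11)·R3: [0, 0, 0, 0, 0, 0]
The echelon form has 3 nonzero rows, and every pivot lies in the first 5 columns, so rank(B) = rank([B|b]) = 3.
The system is consistent.
Free variables = (unknowns) − (rank) = 5 − 3 = 2.

2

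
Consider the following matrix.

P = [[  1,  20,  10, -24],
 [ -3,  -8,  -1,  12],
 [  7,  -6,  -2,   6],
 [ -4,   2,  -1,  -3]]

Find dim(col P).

Row reduce to echelon form.
R2 ← R2 + (3)·R1: [0, 52, 29, -60]
R3 ← R3 − (7)·R1: [0, -146, -72, 174]
R4 ← R4 + (4)·R1: [0, 82, 39, -99]
R3 ← R3 + (73/26)·R2: [0, 0, 245/26, 72/13]
R4 ← R4 − (41/26)·R2: [0, 0, -175/26, -57/13]
R4 ← R4 + (5/7)·R3: [0, 0, 0, -3/7]
Echelon form has 4 nonzero rows, so rank(P) = 4.
The column space has dimension equal to the rank: 4.

4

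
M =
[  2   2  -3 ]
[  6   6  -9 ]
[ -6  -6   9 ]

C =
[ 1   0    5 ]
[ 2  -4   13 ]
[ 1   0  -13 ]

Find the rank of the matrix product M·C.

1

First compute MC:
[[  3,  -8,  75],
 [  9, -24, 225],
 [ -9,  24, -225]]
Now row reduce the product.
R2 ← R2 − (3)·R1: [0, 0, 0]
R3 ← R3 + (3)·R1: [0, 0, 0]
1 nonzero row, so rank(MC) = 1.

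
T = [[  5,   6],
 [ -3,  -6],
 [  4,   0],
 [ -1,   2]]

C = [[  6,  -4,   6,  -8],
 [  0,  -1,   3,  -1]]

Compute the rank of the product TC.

First compute TC:
[[ 30, -26,  48, -46],
 [-18,  18, -36,  30],
 [ 24, -16,  24, -32],
 [ -6,   2,   0,   6]]
Now row reduce the product.
R2 ← R2 + (3/5)·R1: [0, 12/5, -36/5, 12/5]
R3 ← R3 − (4/5)·R1: [0, 24/5, -72/5, 24/5]
R4 ← R4 + (1/5)·R1: [0, -16/5, 48/5, -16/5]
R3 ← R3 − (2)·R2: [0, 0, 0, 0]
R4 ← R4 + (4/3)·R2: [0, 0, 0, 0]
2 nonzero rows, so rank(TC) = 2.

2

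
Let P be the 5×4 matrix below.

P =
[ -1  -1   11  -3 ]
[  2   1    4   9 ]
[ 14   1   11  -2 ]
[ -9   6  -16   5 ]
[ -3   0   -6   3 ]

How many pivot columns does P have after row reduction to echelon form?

4

Row reduce to echelon form.
R2 ← R2 + (2)·R1: [0, -1, 26, 3]
R3 ← R3 + (14)·R1: [0, -13, 165, -44]
R4 ← R4 − (9)·R1: [0, 15, -115, 32]
R5 ← R5 − (3)·R1: [0, 3, -39, 12]
R3 ← R3 − (13)·R2: [0, 0, -173, -83]
R4 ← R4 + (15)·R2: [0, 0, 275, 77]
R5 ← R5 + (3)·R2: [0, 0, 39, 21]
R4 ← R4 + (275/173)·R3: [0, 0, 0, -9504/173]
R5 ← R5 + (39/173)·R3: [0, 0, 0, 396/173]
R5 ← R5 + (1/24)·R4: [0, 0, 0, 0]
Echelon form has 4 nonzero rows, so rank(P) = 4.
Each nonzero row contributes one pivot column: 4 pivot columns.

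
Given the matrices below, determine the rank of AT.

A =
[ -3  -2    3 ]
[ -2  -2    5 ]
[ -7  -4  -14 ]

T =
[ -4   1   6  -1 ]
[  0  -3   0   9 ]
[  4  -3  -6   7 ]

2

First compute AT:
[[ 24,  -6, -36,   6],
 [ 28, -11, -42,  19],
 [-28,  47,  42, -127]]
Now row reduce the product.
R2 ← R2 − (7/6)·R1: [0, -4, 0, 12]
R3 ← R3 + (7/6)·R1: [0, 40, 0, -120]
R3 ← R3 + (10)·R2: [0, 0, 0, 0]
2 nonzero rows, so rank(AT) = 2.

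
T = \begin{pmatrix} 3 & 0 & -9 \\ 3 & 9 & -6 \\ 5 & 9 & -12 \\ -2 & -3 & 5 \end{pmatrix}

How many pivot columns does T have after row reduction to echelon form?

Row reduce to echelon form.
R2 ← R2 − R1: [0, 9, 3]
R3 ← R3 − (5/3)·R1: [0, 9, 3]
R4 ← R4 + (2/3)·R1: [0, -3, -1]
R3 ← R3 − R2: [0, 0, 0]
R4 ← R4 + (1/3)·R2: [0, 0, 0]
Echelon form has 2 nonzero rows, so rank(T) = 2.
Each nonzero row contributes one pivot column: 2 pivot columns.

2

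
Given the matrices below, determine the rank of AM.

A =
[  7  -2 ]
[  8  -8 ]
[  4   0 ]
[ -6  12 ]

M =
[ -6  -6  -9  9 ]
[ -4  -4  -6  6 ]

First compute AM:
[[-34, -34, -51,  51],
 [-16, -16, -24,  24],
 [-24, -24, -36,  36],
 [-12, -12, -18,  18]]
Now row reduce the product.
R2 ← R2 − (8/17)·R1: [0, 0, 0, 0]
R3 ← R3 − (12/17)·R1: [0, 0, 0, 0]
R4 ← R4 − (6/17)·R1: [0, 0, 0, 0]
1 nonzero row, so rank(AM) = 1.

1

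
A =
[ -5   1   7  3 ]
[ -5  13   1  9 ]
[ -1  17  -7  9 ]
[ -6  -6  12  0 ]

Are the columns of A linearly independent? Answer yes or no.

Row reduce A to echelon form.
R2 ← R2 − R1: [0, 12, -6, 6]
R3 ← R3 − (1/5)·R1: [0, 84/5, -42/5, 42/5]
R4 ← R4 − (6/5)·R1: [0, -36/5, 18/5, -18/5]
R3 ← R3 − (7/5)·R2: [0, 0, 0, 0]
R4 ← R4 + (3/5)·R2: [0, 0, 0, 0]
2 pivots among 4 columns.
Only 2 < 4 pivot columns, so the columns are linearly dependent.

no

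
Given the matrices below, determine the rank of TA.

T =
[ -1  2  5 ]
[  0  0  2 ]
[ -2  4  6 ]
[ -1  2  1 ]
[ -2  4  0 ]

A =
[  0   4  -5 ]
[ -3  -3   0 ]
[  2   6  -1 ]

2

First compute TA:
[[  4,  20,   0],
 [  4,  12,  -2],
 [  0,  16,   4],
 [ -4,  -4,   4],
 [-12, -20,  10]]
Now row reduce the product.
R2 ← R2 − R1: [0, -8, -2]
R4 ← R4 + R1: [0, 16, 4]
R5 ← R5 + (3)·R1: [0, 40, 10]
R3 ← R3 + (2)·R2: [0, 0, 0]
R4 ← R4 + (2)·R2: [0, 0, 0]
R5 ← R5 + (5)·R2: [0, 0, 0]
2 nonzero rows, so rank(TA) = 2.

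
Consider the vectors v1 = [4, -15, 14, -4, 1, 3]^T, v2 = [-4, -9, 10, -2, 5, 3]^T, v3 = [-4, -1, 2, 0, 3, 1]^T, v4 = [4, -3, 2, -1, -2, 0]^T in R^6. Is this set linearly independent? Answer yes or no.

no

Form the matrix with these vectors as rows and row reduce.
R2 ← R2 + R1: [0, -24, 24, -6, 6, 6]
R3 ← R3 + R1: [0, -16, 16, -4, 4, 4]
R4 ← R4 − R1: [0, 12, -12, 3, -3, -3]
R3 ← R3 − (2/3)·R2: [0, 0, 0, 0, 0, 0]
R4 ← R4 + (1/2)·R2: [0, 0, 0, 0, 0, 0]
2 nonzero rows, so the 4 vectors span a space of dimension 2.
Since 2 < 4, the vectors are linearly dependent.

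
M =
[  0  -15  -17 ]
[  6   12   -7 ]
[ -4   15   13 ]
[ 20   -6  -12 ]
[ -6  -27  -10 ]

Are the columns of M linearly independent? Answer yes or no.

Row reduce M to echelon form.
Swap R1 ↔ R2
R3 ← R3 + (2/3)·R1: [0, 23, 25/3]
R4 ← R4 − (10/3)·R1: [0, -46, 34/3]
R5 ← R5 + R1: [0, -15, -17]
R3 ← R3 + (23/15)·R2: [0, 0, -266/15]
R4 ← R4 − (46/15)·R2: [0, 0, 952/15]
R5 ← R5 − R2: [0, 0, 0]
R4 ← R4 + (68/19)·R3: [0, 0, 0]
3 pivots among 3 columns.
Every column is a pivot column, so the columns are linearly independent.

yes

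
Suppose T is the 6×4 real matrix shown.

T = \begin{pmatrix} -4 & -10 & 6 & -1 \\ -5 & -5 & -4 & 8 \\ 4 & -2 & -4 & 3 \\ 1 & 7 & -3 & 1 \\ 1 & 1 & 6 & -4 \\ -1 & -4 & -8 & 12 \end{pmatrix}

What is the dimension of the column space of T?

4

Row reduce to echelon form.
R2 ← R2 − (5/4)·R1: [0, 15/2, -23/2, 37/4]
R3 ← R3 + R1: [0, -12, 2, 2]
R4 ← R4 + (1/4)·R1: [0, 9/2, -3/2, 3/4]
R5 ← R5 + (1/4)·R1: [0, -3/2, 15/2, -17/4]
R6 ← R6 − (1/4)·R1: [0, -3/2, -19/2, 49/4]
R3 ← R3 + (8/5)·R2: [0, 0, -82/5, 84/5]
R4 ← R4 − (3/5)·R2: [0, 0, 27/5, -24/5]
R5 ← R5 + (1/5)·R2: [0, 0, 26/5, -12/5]
R6 ← R6 + (1/5)·R2: [0, 0, -59/5, 141/10]
R4 ← R4 + (27/82)·R3: [0, 0, 0, 30/41]
R5 ← R5 + (13/41)·R3: [0, 0, 0, 120/41]
R6 ← R6 − (59/82)·R3: [0, 0, 0, 165/82]
R5 ← R5 − (4)·R4: [0, 0, 0, 0]
R6 ← R6 − (11/4)·R4: [0, 0, 0, 0]
Echelon form has 4 nonzero rows, so rank(T) = 4.
The column space has dimension equal to the rank: 4.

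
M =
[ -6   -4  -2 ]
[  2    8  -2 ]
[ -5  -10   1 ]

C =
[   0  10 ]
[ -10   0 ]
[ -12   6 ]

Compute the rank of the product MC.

First compute MC:
[[ 64, -72],
 [-56,   8],
 [ 88, -44]]
Now row reduce the product.
R2 ← R2 + (7/8)·R1: [0, -55]
R3 ← R3 − (11/8)·R1: [0, 55]
R3 ← R3 + R2: [0, 0]
2 nonzero rows, so rank(MC) = 2.

2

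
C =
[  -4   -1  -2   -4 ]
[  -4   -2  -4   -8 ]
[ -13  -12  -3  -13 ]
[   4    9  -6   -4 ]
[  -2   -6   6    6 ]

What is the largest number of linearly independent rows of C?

3

Row reduce to echelon form.
R2 ← R2 − R1: [0, -1, -2, -4]
R3 ← R3 − (13/4)·R1: [0, -35/4, 7/2, 0]
R4 ← R4 + R1: [0, 8, -8, -8]
R5 ← R5 − (1/2)·R1: [0, -11/2, 7, 8]
R3 ← R3 − (35/4)·R2: [0, 0, 21, 35]
R4 ← R4 + (8)·R2: [0, 0, -24, -40]
R5 ← R5 − (11/2)·R2: [0, 0, 18, 30]
R4 ← R4 + (8/7)·R3: [0, 0, 0, 0]
R5 ← R5 − (6/7)·R3: [0, 0, 0, 0]
Echelon form has 3 nonzero rows, so rank(C) = 3.
The rank gives the maximum number of linearly independent rows: 3.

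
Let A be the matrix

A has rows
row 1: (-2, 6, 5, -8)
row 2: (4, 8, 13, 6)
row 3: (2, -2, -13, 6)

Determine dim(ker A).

1

Row reduce to echelon form.
R2 ← R2 + (2)·R1: [0, 20, 23, -10]
R3 ← R3 + R1: [0, 4, -8, -2]
R3 ← R3 − (1/5)·R2: [0, 0, -63/5, 0]
3 nonzero rows, so rank(A) = 3.
A has 4 columns; by rank–nullity, nullity = 4 − 3 = 1.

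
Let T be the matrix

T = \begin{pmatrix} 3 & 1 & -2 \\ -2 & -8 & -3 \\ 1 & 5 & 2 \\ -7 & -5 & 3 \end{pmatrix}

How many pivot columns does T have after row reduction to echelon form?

3

Row reduce to echelon form.
R2 ← R2 + (2/3)·R1: [0, -22/3, -13/3]
R3 ← R3 − (1/3)·R1: [0, 14/3, 8/3]
R4 ← R4 + (7/3)·R1: [0, -8/3, -5/3]
R3 ← R3 + (7/11)·R2: [0, 0, -1/11]
R4 ← R4 − (4/11)·R2: [0, 0, -1/11]
R4 ← R4 − R3: [0, 0, 0]
Echelon form has 3 nonzero rows, so rank(T) = 3.
Each nonzero row contributes one pivot column: 3 pivot columns.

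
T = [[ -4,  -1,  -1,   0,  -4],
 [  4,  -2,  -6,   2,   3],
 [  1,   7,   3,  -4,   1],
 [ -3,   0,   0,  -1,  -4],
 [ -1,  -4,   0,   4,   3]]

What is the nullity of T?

1

Row reduce to echelon form.
R2 ← R2 + R1: [0, -3, -7, 2, -1]
R3 ← R3 + (1/4)·R1: [0, 27/4, 11/4, -4, 0]
R4 ← R4 − (3/4)·R1: [0, 3/4, 3/4, -1, -1]
R5 ← R5 − (1/4)·R1: [0, -15/4, 1/4, 4, 4]
R3 ← R3 + (9/4)·R2: [0, 0, -13, 1/2, -9/4]
R4 ← R4 + (1/4)·R2: [0, 0, -1, -1/2, -5/4]
R5 ← R5 − (5/4)·R2: [0, 0, 9, 3/2, 21/4]
R4 ← R4 − (1/13)·R3: [0, 0, 0, -7/13, -14/13]
R5 ← R5 + (9/13)·R3: [0, 0, 0, 24/13, 48/13]
R5 ← R5 + (24/7)·R4: [0, 0, 0, 0, 0]
4 nonzero rows, so rank(T) = 4.
T has 5 columns; by rank–nullity, nullity = 5 − 4 = 1.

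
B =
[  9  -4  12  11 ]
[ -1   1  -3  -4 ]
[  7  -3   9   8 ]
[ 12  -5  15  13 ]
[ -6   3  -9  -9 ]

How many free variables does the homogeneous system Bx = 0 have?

2

Row reduce to echelon form.
R2 ← R2 + (1/9)·R1: [0, 5/9, -5/3, -25/9]
R3 ← R3 − (7/9)·R1: [0, 1/9, -1/3, -5/9]
R4 ← R4 − (4/3)·R1: [0, 1/3, -1, -5/3]
R5 ← R5 + (2/3)·R1: [0, 1/3, -1, -5/3]
R3 ← R3 − (1/5)·R2: [0, 0, 0, 0]
R4 ← R4 − (3/5)·R2: [0, 0, 0, 0]
R5 ← R5 − (3/5)·R2: [0, 0, 0, 0]
2 nonzero rows, so rank(B) = 2.
B has 4 columns; by rank–nullity, nullity = 4 − 2 = 2.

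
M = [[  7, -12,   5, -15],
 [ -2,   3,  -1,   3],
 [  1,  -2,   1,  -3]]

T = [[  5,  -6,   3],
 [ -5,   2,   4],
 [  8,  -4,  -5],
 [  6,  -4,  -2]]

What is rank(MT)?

First compute MT:
[[ 45, -26, -22],
 [-15,  10,   5],
 [  5,  -2,  -4]]
Now row reduce the product.
R2 ← R2 + (1/3)·R1: [0, 4/3, -7/3]
R3 ← R3 − (1/9)·R1: [0, 8/9, -14/9]
R3 ← R3 − (2/3)·R2: [0, 0, 0]
2 nonzero rows, so rank(MT) = 2.

2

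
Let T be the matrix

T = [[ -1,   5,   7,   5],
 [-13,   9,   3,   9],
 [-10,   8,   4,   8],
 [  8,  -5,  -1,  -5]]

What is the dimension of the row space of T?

Row reduce to echelon form.
R2 ← R2 − (13)·R1: [0, -56, -88, -56]
R3 ← R3 − (10)·R1: [0, -42, -66, -42]
R4 ← R4 + (8)·R1: [0, 35, 55, 35]
R3 ← R3 − (3/4)·R2: [0, 0, 0, 0]
R4 ← R4 + (5/8)·R2: [0, 0, 0, 0]
Echelon form has 2 nonzero rows, so rank(T) = 2.
The row space has dimension equal to the rank: 2.

2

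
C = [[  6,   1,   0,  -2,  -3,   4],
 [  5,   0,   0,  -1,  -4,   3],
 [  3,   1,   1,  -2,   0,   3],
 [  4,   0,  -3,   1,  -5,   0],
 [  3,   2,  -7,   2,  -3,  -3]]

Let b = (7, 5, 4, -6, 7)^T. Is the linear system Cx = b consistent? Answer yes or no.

Row reduce the augmented matrix [C | b].
R2 ← R2 − (5/6)·R1: [0, -5/6, 0, 2/3, -3/2, -1/3, -5/6]
R3 ← R3 − (1/2)·R1: [0, 1/2, 1, -1, 3/2, 1, 1/2]
R4 ← R4 − (2/3)·R1: [0, -2/3, -3, 7/3, -3, -8/3, -32/3]
R5 ← R5 − (1/2)·R1: [0, 3/2, -7, 3, -3/2, -5, 7/2]
R3 ← R3 + (3/5)·R2: [0, 0, 1, -3/5, 3/5, 4/5, 0]
R4 ← R4 − (4/5)·R2: [0, 0, -3, 9/5, -9/5, -12/5, -10]
R5 ← R5 + (9/5)·R2: [0, 0, -7, 21/5, -21/5, -28/5, 2]
R4 ← R4 + (3)·R3: [0, 0, 0, 0, 0, 0, -10]
R5 ← R5 + (7)·R3: [0, 0, 0, 0, 0, 0, 2]
R5 ← R5 + (1/5)·R4: [0, 0, 0, 0, 0, 0, 0]
The echelon form has 4 nonzero rows; the last pivot sits in the augmented column, so rank(C) = 3 but rank([C|b]) = 4.
Since the ranks differ, the system is inconsistent.

no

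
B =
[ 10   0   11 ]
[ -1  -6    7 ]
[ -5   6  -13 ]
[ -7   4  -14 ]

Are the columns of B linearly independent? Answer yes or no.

Row reduce B to echelon form.
R2 ← R2 + (1/10)·R1: [0, -6, 81/10]
R3 ← R3 + (1/2)·R1: [0, 6, -15/2]
R4 ← R4 + (7/10)·R1: [0, 4, -63/10]
R3 ← R3 + R2: [0, 0, 3/5]
R4 ← R4 + (2/3)·R2: [0, 0, -9/10]
R4 ← R4 + (3/2)·R3: [0, 0, 0]
3 pivots among 3 columns.
Every column is a pivot column, so the columns are linearly independent.

yes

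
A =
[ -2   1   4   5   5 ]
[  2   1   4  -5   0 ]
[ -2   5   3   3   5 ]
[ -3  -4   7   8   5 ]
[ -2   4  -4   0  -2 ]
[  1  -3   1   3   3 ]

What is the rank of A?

Row reduce to echelon form.
R2 ← R2 + R1: [0, 2, 8, 0, 5]
R3 ← R3 − R1: [0, 4, -1, -2, 0]
R4 ← R4 − (3/2)·R1: [0, -11/2, 1, 1/2, -5/2]
R5 ← R5 − R1: [0, 3, -8, -5, -7]
R6 ← R6 + (1/2)·R1: [0, -5/2, 3, 11/2, 11/2]
R3 ← R3 − (2)·R2: [0, 0, -17, -2, -10]
R4 ← R4 + (11/4)·R2: [0, 0, 23, 1/2, 45/4]
R5 ← R5 − (3/2)·R2: [0, 0, -20, -5, -29/2]
R6 ← R6 + (5/4)·R2: [0, 0, 13, 11/2, 47/4]
R4 ← R4 + (23/17)·R3: [0, 0, 0, -75/34, -155/68]
R5 ← R5 − (20/17)·R3: [0, 0, 0, -45/17, -93/34]
R6 ← R6 + (13/17)·R3: [0, 0, 0, 135/34, 279/68]
R5 ← R5 − (6/5)·R4: [0, 0, 0, 0, 0]
R6 ← R6 + (9/5)·R4: [0, 0, 0, 0, 0]
Echelon form has 4 nonzero rows, so rank(A) = 4.

4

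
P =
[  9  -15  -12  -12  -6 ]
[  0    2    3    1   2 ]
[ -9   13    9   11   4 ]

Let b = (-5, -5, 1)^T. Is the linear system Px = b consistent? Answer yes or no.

Row reduce the augmented matrix [P | b].
R3 ← R3 + R1: [0, -2, -3, -1, -2, -4]
R3 ← R3 + R2: [0, 0, 0, 0, 0, -9]
The echelon form has 3 nonzero rows; the last pivot sits in the augmented column, so rank(P) = 2 but rank([P|b]) = 3.
Since the ranks differ, the system is inconsistent.

no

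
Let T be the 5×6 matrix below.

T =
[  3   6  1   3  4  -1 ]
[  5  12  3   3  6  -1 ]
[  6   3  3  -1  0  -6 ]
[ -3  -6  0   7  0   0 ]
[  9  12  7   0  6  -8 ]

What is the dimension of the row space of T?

Row reduce to echelon form.
R2 ← R2 − (5/3)·R1: [0, 2, 4/3, -2, -2/3, 2/3]
R3 ← R3 − (2)·R1: [0, -9, 1, -7, -8, -4]
R4 ← R4 + R1: [0, 0, 1, 10, 4, -1]
R5 ← R5 − (3)·R1: [0, -6, 4, -9, -6, -5]
R3 ← R3 + (9/2)·R2: [0, 0, 7, -16, -11, -1]
R5 ← R5 + (3)·R2: [0, 0, 8, -15, -8, -3]
R4 ← R4 − (1/7)·R3: [0, 0, 0, 86/7, 39/7, -6/7]
R5 ← R5 − (8/7)·R3: [0, 0, 0, 23/7, 32/7, -13/7]
R5 ← R5 − (23/86)·R4: [0, 0, 0, 0, 265/86, -70/43]
Echelon form has 5 nonzero rows, so rank(T) = 5.
The row space has dimension equal to the rank: 5.

5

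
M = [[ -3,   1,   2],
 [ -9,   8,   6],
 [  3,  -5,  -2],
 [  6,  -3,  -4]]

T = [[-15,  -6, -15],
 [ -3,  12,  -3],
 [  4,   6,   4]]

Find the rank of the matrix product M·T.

First compute MT:
[[ 50,  42,  50],
 [135, 186, 135],
 [-38, -90, -38],
 [-97, -96, -97]]
Now row reduce the product.
R2 ← R2 − (27/10)·R1: [0, 363/5, 0]
R3 ← R3 + (19/25)·R1: [0, -1452/25, 0]
R4 ← R4 + (97/50)·R1: [0, -363/25, 0]
R3 ← R3 + (4/5)·R2: [0, 0, 0]
R4 ← R4 + (1/5)·R2: [0, 0, 0]
2 nonzero rows, so rank(MT) = 2.

2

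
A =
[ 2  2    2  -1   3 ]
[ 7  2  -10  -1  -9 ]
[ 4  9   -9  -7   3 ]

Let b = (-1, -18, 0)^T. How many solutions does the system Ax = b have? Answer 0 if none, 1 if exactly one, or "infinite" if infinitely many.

Row reduce the augmented matrix [A | b].
R2 ← R2 − (7/2)·R1: [0, -5, -17, 5/2, -39/2, -29/2]
R3 ← R3 − (2)·R1: [0, 5, -13, -5, -3, 2]
R3 ← R3 + R2: [0, 0, -30, -5/2, -45/2, -25/2]
The echelon form has 3 nonzero rows, and every pivot lies in the first 5 columns, so rank(A) = rank([A|b]) = 3.
The system is consistent.
rank = 3 < 5 unknowns, so there are infinitely many solutions.

infinite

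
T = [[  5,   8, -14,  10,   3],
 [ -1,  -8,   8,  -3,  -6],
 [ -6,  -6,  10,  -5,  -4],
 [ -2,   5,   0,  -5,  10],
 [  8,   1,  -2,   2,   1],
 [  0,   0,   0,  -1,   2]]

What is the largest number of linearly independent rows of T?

5

Row reduce to echelon form.
R2 ← R2 + (1/5)·R1: [0, -32/5, 26/5, -1, -27/5]
R3 ← R3 + (6/5)·R1: [0, 18/5, -34/5, 7, -2/5]
R4 ← R4 + (2/5)·R1: [0, 41/5, -28/5, -1, 56/5]
R5 ← R5 − (8/5)·R1: [0, -59/5, 102/5, -14, -19/5]
R3 ← R3 + (9/16)·R2: [0, 0, -31/8, 103/16, -55/16]
R4 ← R4 + (41/32)·R2: [0, 0, 17/16, -73/32, 137/32]
R5 ← R5 − (59/32)·R2: [0, 0, 173/16, -389/32, 197/32]
R4 ← R4 + (17/62)·R3: [0, 0, 0, -16/31, 207/62]
R5 ← R5 + (173/62)·R3: [0, 0, 0, 180/31, -213/62]
R5 ← R5 + (45/4)·R4: [0, 0, 0, 0, 273/8]
R6 ← R6 − (31/16)·R4: [0, 0, 0, 0, -143/32]
R6 ← R6 + (11/84)·R5: [0, 0, 0, 0, 0]
Echelon form has 5 nonzero rows, so rank(T) = 5.
The rank gives the maximum number of linearly independent rows: 5.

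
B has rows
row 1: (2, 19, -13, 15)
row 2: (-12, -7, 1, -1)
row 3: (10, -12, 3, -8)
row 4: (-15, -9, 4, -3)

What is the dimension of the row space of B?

Row reduce to echelon form.
R2 ← R2 + (6)·R1: [0, 107, -77, 89]
R3 ← R3 − (5)·R1: [0, -107, 68, -83]
R4 ← R4 + (15/2)·R1: [0, 267/2, -187/2, 219/2]
R3 ← R3 + R2: [0, 0, -9, 6]
R4 ← R4 − (267/214)·R2: [0, 0, 275/107, -165/107]
R4 ← R4 + (275/963)·R3: [0, 0, 0, 55/321]
Echelon form has 4 nonzero rows, so rank(B) = 4.
The row space has dimension equal to the rank: 4.

4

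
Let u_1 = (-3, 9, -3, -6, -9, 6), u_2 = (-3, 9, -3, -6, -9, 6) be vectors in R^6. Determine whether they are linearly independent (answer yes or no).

no

Form the matrix with these vectors as rows and row reduce.
R2 ← R2 − R1: [0, 0, 0, 0, 0, 0]
1 nonzero row, so the 2 vectors span a space of dimension 1.
Since 1 < 2, the vectors are linearly dependent.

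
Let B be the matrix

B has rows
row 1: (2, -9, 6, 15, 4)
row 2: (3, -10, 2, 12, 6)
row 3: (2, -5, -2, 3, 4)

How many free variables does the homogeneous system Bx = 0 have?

Row reduce to echelon form.
R2 ← R2 − (3/2)·R1: [0, 7/2, -7, -21/2, 0]
R3 ← R3 − R1: [0, 4, -8, -12, 0]
R3 ← R3 − (8/7)·R2: [0, 0, 0, 0, 0]
2 nonzero rows, so rank(B) = 2.
B has 5 columns; by rank–nullity, nullity = 5 − 2 = 3.

3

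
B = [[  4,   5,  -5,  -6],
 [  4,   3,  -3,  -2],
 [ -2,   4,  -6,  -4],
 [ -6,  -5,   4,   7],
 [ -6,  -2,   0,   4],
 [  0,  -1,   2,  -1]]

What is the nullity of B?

Row reduce to echelon form.
R2 ← R2 − R1: [0, -2, 2, 4]
R3 ← R3 + (1/2)·R1: [0, 13/2, -17/2, -7]
R4 ← R4 + (3/2)·R1: [0, 5/2, -7/2, -2]
R5 ← R5 + (3/2)·R1: [0, 11/2, -15/2, -5]
R3 ← R3 + (13/4)·R2: [0, 0, -2, 6]
R4 ← R4 + (5/4)·R2: [0, 0, -1, 3]
R5 ← R5 + (11/4)·R2: [0, 0, -2, 6]
R6 ← R6 − (1/2)·R2: [0, 0, 1, -3]
R4 ← R4 − (1/2)·R3: [0, 0, 0, 0]
R5 ← R5 − R3: [0, 0, 0, 0]
R6 ← R6 + (1/2)·R3: [0, 0, 0, 0]
3 nonzero rows, so rank(B) = 3.
B has 4 columns; by rank–nullity, nullity = 4 − 3 = 1.

1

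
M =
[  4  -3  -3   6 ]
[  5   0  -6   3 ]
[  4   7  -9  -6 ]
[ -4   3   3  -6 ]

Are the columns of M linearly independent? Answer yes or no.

no

Row reduce M to echelon form.
R2 ← R2 − (5/4)·R1: [0, 15/4, -9/4, -9/2]
R3 ← R3 − R1: [0, 10, -6, -12]
R4 ← R4 + R1: [0, 0, 0, 0]
R3 ← R3 − (8/3)·R2: [0, 0, 0, 0]
2 pivots among 4 columns.
Only 2 < 4 pivot columns, so the columns are linearly dependent.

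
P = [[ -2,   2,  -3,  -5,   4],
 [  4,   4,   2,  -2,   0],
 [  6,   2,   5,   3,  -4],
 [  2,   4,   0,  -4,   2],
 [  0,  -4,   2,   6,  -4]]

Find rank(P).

Row reduce to echelon form.
R2 ← R2 + (2)·R1: [0, 8, -4, -12, 8]
R3 ← R3 + (3)·R1: [0, 8, -4, -12, 8]
R4 ← R4 + R1: [0, 6, -3, -9, 6]
R3 ← R3 − R2: [0, 0, 0, 0, 0]
R4 ← R4 − (3/4)·R2: [0, 0, 0, 0, 0]
R5 ← R5 + (1/2)·R2: [0, 0, 0, 0, 0]
Echelon form has 2 nonzero rows, so rank(P) = 2.

2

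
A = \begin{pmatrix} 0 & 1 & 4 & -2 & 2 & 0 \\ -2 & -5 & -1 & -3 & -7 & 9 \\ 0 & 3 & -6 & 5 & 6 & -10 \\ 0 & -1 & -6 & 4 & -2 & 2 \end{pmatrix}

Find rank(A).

4

Row reduce to echelon form.
Swap R1 ↔ R2
R3 ← R3 − (3)·R2: [0, 0, -18, 11, 0, -10]
R4 ← R4 + R2: [0, 0, -2, 2, 0, 2]
R4 ← R4 − (1/9)·R3: [0, 0, 0, 7/9, 0, 28/9]
Echelon form has 4 nonzero rows, so rank(A) = 4.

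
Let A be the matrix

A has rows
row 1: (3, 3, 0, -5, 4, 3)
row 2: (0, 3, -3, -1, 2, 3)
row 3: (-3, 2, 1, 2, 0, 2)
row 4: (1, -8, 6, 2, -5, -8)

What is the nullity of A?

Row reduce to echelon form.
R3 ← R3 + R1: [0, 5, 1, -3, 4, 5]
R4 ← R4 − (1/3)·R1: [0, -9, 6, 11/3, -19/3, -9]
R3 ← R3 − (5/3)·R2: [0, 0, 6, -4/3, 2/3, 0]
R4 ← R4 + (3)·R2: [0, 0, -3, 2/3, -1/3, 0]
R4 ← R4 + (1/2)·R3: [0, 0, 0, 0, 0, 0]
3 nonzero rows, so rank(A) = 3.
A has 6 columns; by rank–nullity, nullity = 6 − 3 = 3.

3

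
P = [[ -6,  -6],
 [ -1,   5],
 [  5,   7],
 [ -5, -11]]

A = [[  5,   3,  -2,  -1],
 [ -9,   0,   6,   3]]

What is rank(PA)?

2

First compute PA:
[[ 24, -18, -24, -12],
 [-50,  -3,  32,  16],
 [-38,  15,  32,  16],
 [ 74, -15, -56, -28]]
Now row reduce the product.
R2 ← R2 + (25/12)·R1: [0, -81/2, -18, -9]
R3 ← R3 + (19/12)·R1: [0, -27/2, -6, -3]
R4 ← R4 − (37/12)·R1: [0, 81/2, 18, 9]
R3 ← R3 − (1/3)·R2: [0, 0, 0, 0]
R4 ← R4 + R2: [0, 0, 0, 0]
2 nonzero rows, so rank(PA) = 2.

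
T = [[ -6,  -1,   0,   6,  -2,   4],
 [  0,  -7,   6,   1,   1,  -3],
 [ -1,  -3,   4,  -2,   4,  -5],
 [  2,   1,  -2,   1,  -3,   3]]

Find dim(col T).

3

Row reduce to echelon form.
R3 ← R3 − (1/6)·R1: [0, -17/6, 4, -3, 13/3, -17/3]
R4 ← R4 + (1/3)·R1: [0, 2/3, -2, 3, -11/3, 13/3]
R3 ← R3 − (17/42)·R2: [0, 0, 11/7, -143/42, 55/14, -187/42]
R4 ← R4 + (2/21)·R2: [0, 0, -10/7, 65/21, -25/7, 85/21]
R4 ← R4 + (10/11)·R3: [0, 0, 0, 0, 0, 0]
Echelon form has 3 nonzero rows, so rank(T) = 3.
The column space has dimension equal to the rank: 3.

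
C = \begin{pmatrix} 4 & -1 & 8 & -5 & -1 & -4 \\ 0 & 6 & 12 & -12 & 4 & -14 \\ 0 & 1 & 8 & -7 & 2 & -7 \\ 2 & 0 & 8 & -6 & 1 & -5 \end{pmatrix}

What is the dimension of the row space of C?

4

Row reduce to echelon form.
R4 ← R4 − (1/2)·R1: [0, 1/2, 4, -7/2, 3/2, -3]
R3 ← R3 − (1/6)·R2: [0, 0, 6, -5, 4/3, -14/3]
R4 ← R4 − (1/12)·R2: [0, 0, 3, -5/2, 7/6, -11/6]
R4 ← R4 − (1/2)·R3: [0, 0, 0, 0, 1/2, 1/2]
Echelon form has 4 nonzero rows, so rank(C) = 4.
The row space has dimension equal to the rank: 4.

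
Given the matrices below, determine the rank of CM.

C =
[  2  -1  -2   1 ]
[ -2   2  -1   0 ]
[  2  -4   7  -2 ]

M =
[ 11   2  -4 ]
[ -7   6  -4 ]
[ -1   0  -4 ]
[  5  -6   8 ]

First compute CM:
[[ 36,  -8,  12],
 [-35,   8,   4],
 [ 33,  -8, -36]]
Now row reduce the product.
R2 ← R2 + (35/36)·R1: [0, 2/9, 47/3]
R3 ← R3 − (11/12)·R1: [0, -2/3, -47]
R3 ← R3 + (3)·R2: [0, 0, 0]
2 nonzero rows, so rank(CM) = 2.

2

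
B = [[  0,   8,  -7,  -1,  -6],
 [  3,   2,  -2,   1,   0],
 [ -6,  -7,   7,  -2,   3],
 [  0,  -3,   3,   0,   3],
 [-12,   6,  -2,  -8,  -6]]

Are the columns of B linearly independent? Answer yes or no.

no

Row reduce B to echelon form.
Swap R1 ↔ R2
R3 ← R3 + (2)·R1: [0, -3, 3, 0, 3]
R5 ← R5 + (4)·R1: [0, 14, -10, -4, -6]
R3 ← R3 + (3/8)·R2: [0, 0, 3/8, -3/8, 3/4]
R4 ← R4 + (3/8)·R2: [0, 0, 3/8, -3/8, 3/4]
R5 ← R5 − (7/4)·R2: [0, 0, 9/4, -9/4, 9/2]
R4 ← R4 − R3: [0, 0, 0, 0, 0]
R5 ← R5 − (6)·R3: [0, 0, 0, 0, 0]
3 pivots among 5 columns.
Only 3 < 5 pivot columns, so the columns are linearly dependent.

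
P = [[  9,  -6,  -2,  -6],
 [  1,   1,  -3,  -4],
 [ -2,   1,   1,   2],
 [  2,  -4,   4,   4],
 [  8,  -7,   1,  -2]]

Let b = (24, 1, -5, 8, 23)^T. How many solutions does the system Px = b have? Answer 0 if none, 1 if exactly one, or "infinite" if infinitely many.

infinite

Row reduce the augmented matrix [P | b].
R2 ← R2 − (1/9)·R1: [0, 5/3, -25/9, -10/3, -5/3]
R3 ← R3 + (2/9)·R1: [0, -1/3, 5/9, 2/3, 1/3]
R4 ← R4 − (2/9)·R1: [0, -8/3, 40/9, 16/3, 8/3]
R5 ← R5 − (8/9)·R1: [0, -5/3, 25/9, 10/3, 5/3]
R3 ← R3 + (1/5)·R2: [0, 0, 0, 0, 0]
R4 ← R4 + (8/5)·R2: [0, 0, 0, 0, 0]
R5 ← R5 + R2: [0, 0, 0, 0, 0]
The echelon form has 2 nonzero rows, and every pivot lies in the first 4 columns, so rank(P) = rank([P|b]) = 2.
The system is consistent.
rank = 2 < 4 unknowns, so there are infinitely many solutions.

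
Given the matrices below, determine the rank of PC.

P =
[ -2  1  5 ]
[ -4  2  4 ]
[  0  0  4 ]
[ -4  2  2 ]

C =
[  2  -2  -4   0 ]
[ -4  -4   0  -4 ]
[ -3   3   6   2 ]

2

First compute PC:
[[-23,  15,  38,   6],
 [-28,  12,  40,   0],
 [-12,  12,  24,   8],
 [-22,   6,  28,  -4]]
Now row reduce the product.
R2 ← R2 − (28/23)·R1: [0, -144/23, -144/23, -168/23]
R3 ← R3 − (12/23)·R1: [0, 96/23, 96/23, 112/23]
R4 ← R4 − (22/23)·R1: [0, -192/23, -192/23, -224/23]
R3 ← R3 + (2/3)·R2: [0, 0, 0, 0]
R4 ← R4 − (4/3)·R2: [0, 0, 0, 0]
2 nonzero rows, so rank(PC) = 2.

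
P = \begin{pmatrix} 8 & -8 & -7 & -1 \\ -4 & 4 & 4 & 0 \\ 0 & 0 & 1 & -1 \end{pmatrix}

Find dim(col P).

2

Row reduce to echelon form.
R2 ← R2 + (1/2)·R1: [0, 0, 1/2, -1/2]
R3 ← R3 − (2)·R2: [0, 0, 0, 0]
Echelon form has 2 nonzero rows, so rank(P) = 2.
The column space has dimension equal to the rank: 2.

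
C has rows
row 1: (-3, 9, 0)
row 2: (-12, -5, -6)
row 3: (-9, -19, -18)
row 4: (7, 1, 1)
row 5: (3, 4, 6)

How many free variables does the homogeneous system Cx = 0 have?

Row reduce to echelon form.
R2 ← R2 − (4)·R1: [0, -41, -6]
R3 ← R3 − (3)·R1: [0, -46, -18]
R4 ← R4 + (7/3)·R1: [0, 22, 1]
R5 ← R5 + R1: [0, 13, 6]
R3 ← R3 − (46/41)·R2: [0, 0, -462/41]
R4 ← R4 + (22/41)·R2: [0, 0, -91/41]
R5 ← R5 + (13/41)·R2: [0, 0, 168/41]
R4 ← R4 − (13/66)·R3: [0, 0, 0]
R5 ← R5 + (4/11)·R3: [0, 0, 0]
3 nonzero rows, so rank(C) = 3.
C has 3 columns; by rank–nullity, nullity = 3 − 3 = 0.

0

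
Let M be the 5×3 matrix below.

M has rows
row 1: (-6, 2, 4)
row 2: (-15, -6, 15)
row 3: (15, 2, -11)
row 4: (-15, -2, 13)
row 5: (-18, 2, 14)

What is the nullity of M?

0

Row reduce to echelon form.
R2 ← R2 − (5/2)·R1: [0, -11, 5]
R3 ← R3 + (5/2)·R1: [0, 7, -1]
R4 ← R4 − (5/2)·R1: [0, -7, 3]
R5 ← R5 − (3)·R1: [0, -4, 2]
R3 ← R3 + (7/11)·R2: [0, 0, 24/11]
R4 ← R4 − (7/11)·R2: [0, 0, -2/11]
R5 ← R5 − (4/11)·R2: [0, 0, 2/11]
R4 ← R4 + (1/12)·R3: [0, 0, 0]
R5 ← R5 − (1/12)·R3: [0, 0, 0]
3 nonzero rows, so rank(M) = 3.
M has 3 columns; by rank–nullity, nullity = 3 − 3 = 0.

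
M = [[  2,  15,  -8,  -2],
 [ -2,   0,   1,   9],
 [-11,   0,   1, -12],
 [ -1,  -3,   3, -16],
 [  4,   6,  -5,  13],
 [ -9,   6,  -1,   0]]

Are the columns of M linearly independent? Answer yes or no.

Row reduce M to echelon form.
R2 ← R2 + R1: [0, 15, -7, 7]
R3 ← R3 + (11/2)·R1: [0, 165/2, -43, -23]
R4 ← R4 + (1/2)·R1: [0, 9/2, -1, -17]
R5 ← R5 − (2)·R1: [0, -24, 11, 17]
R6 ← R6 + (9/2)·R1: [0, 147/2, -37, -9]
R3 ← R3 − (11/2)·R2: [0, 0, -9/2, -123/2]
R4 ← R4 − (3/10)·R2: [0, 0, 11/10, -191/10]
R5 ← R5 + (8/5)·R2: [0, 0, -1/5, 141/5]
R6 ← R6 − (49/10)·R2: [0, 0, -27/10, -433/10]
R4 ← R4 + (11/45)·R3: [0, 0, 0, -512/15]
R5 ← R5 − (2/45)·R3: [0, 0, 0, 464/15]
R6 ← R6 − (3/5)·R3: [0, 0, 0, -32/5]
R5 ← R5 + (29/32)·R4: [0, 0, 0, 0]
R6 ← R6 − (3/16)·R4: [0, 0, 0, 0]
4 pivots among 4 columns.
Every column is a pivot column, so the columns are linearly independent.

yes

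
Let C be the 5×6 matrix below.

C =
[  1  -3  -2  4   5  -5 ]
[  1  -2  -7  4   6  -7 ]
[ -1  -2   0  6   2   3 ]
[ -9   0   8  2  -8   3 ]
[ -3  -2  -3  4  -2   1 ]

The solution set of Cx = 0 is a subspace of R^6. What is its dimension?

1

Row reduce to echelon form.
R2 ← R2 − R1: [0, 1, -5, 0, 1, -2]
R3 ← R3 + R1: [0, -5, -2, 10, 7, -2]
R4 ← R4 + (9)·R1: [0, -27, -10, 38, 37, -42]
R5 ← R5 + (3)·R1: [0, -11, -9, 16, 13, -14]
R3 ← R3 + (5)·R2: [0, 0, -27, 10, 12, -12]
R4 ← R4 + (27)·R2: [0, 0, -145, 38, 64, -96]
R5 ← R5 + (11)·R2: [0, 0, -64, 16, 24, -36]
R4 ← R4 − (145/27)·R3: [0, 0, 0, -424/27, -4/9, -284/9]
R5 ← R5 − (64/27)·R3: [0, 0, 0, -208/27, -40/9, -68/9]
R5 ← R5 − (26/53)·R4: [0, 0, 0, 0, -224/53, 420/53]
5 nonzero rows, so rank(C) = 5.
C has 6 columns; by rank–nullity, nullity = 6 − 5 = 1.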